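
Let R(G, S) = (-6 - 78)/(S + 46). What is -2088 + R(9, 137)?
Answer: -127396/61 ≈ -2088.5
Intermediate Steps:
R(G, S) = -84/(46 + S)
-2088 + R(9, 137) = -2088 - 84/(46 + 137) = -2088 - 84/183 = -2088 - 84*1/183 = -2088 - 28/61 = -127396/61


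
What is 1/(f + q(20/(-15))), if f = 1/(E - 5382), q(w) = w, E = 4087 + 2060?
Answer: -765/1019 ≈ -0.75074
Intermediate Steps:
E = 6147
f = 1/765 (f = 1/(6147 - 5382) = 1/765 ≈ 0.0013072)
1/(f + q(20/(-15))) = 1/(1/765 + 20/(-15)) = 1/(1/765 + 20*(-1/15)) = 1/(1/765 - 4/3) = 1/(-1019/765) = -765/1019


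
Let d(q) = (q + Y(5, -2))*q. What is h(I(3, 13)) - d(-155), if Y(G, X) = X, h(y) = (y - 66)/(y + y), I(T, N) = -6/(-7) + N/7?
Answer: -925173/38 ≈ -24347.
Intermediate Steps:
I(T, N) = 6/7 + N/7 (I(T, N) = -6*(-⅐) + N*(⅐) = 6/7 + N/7)
h(y) = (-66 + y)/(2*y) (h(y) = (-66 + y)/((2*y)) = (-66 + y)*(1/(2*y)) = (-66 + y)/(2*y))
d(q) = q*(-2 + q) (d(q) = (q - 2)*q = (-2 + q)*q = q*(-2 + q))
h(I(3, 13)) - d(-155) = (-66 + (6/7 + (⅐)*13))/(2*(6/7 + (⅐)*13)) - (-155)*(-2 - 155) = (-66 + (6/7 + 13/7))/(2*(6/7 + 13/7)) - (-155)*(-157) = (-66 + 19/7)/(2*(19/7)) - 1*24335 = (½)*(7/19)*(-443/7) - 24335 = -443/38 - 24335 = -925173/38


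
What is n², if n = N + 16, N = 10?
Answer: 676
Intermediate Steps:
n = 26 (n = 10 + 16 = 26)
n² = 26² = 676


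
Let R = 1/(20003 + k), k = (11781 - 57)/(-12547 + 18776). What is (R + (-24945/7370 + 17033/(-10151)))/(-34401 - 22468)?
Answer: 9439143063778745/106031823741256811266 ≈ 8.9022e-5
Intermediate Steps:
k = 11724/6229 ≈ 1.8822
R = 6229/124610411 (R = 1/(20003 + 11724/6229) = 1/(124610411/6229) = 6229/124610411 ≈ 4.9988e-5)
(R + (-24945/7370 + 17033/(-10151)))/(-34401 - 22468) = (6229/124610411 + (-24945/7370 + 17033/(-10151)))/(-34401 - 22468) = (6229/124610411 + (-24945*1/7370 + 17033*(-1/10151)))/(-56869) = (6229/124610411 + (-4989/1474 - 17033/10151))*(-1/56869) = (6229/124610411 - 75749981/14962574)*(-1/56869) = -9439143063778745/1864492495757914*(-1/56869) = 9439143063778745/106031823741256811266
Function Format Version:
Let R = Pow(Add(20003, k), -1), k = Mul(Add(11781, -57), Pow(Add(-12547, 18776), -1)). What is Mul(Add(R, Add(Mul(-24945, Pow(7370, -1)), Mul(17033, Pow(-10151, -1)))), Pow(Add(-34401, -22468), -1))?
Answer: Rational(9439143063778745, 106031823741256811266) ≈ 8.9022e-5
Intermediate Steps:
k = Rational(11724, 6229) (k = Mul(11724, Pow(6229, -1)) = Mul(11724, Rational(1, 6229)) = Rational(11724, 6229) ≈ 1.8822)
R = Rational(6229, 124610411) (R = Pow(Add(20003, Rational(11724, 6229)), -1) = Pow(Rational(124610411, 6229), -1) = Rational(6229, 124610411) ≈ 4.9988e-5)
Mul(Add(R, Add(Mul(-24945, Pow(7370, -1)), Mul(17033, Pow(-10151, -1)))), Pow(Add(-34401, -22468), -1)) = Mul(Add(Rational(6229, 124610411), Add(Mul(-24945, Pow(7370, -1)), Mul(17033, Pow(-10151, -1)))), Pow(Add(-34401, -22468), -1)) = Mul(Add(Rational(6229, 124610411), Add(Mul(-24945, Rational(1, 7370)), Mul(17033, Rational(-1, 10151)))), Pow(-56869, -1)) = Mul(Add(Rational(6229, 124610411), Add(Rational(-4989, 1474), Rational(-17033, 10151))), Rational(-1, 56869)) = Mul(Add(Rational(6229, 124610411), Rational(-75749981, 14962574)), Rational(-1, 56869)) = Mul(Rational(-9439143063778745, 1864492495757914), Rational(-1, 56869)) = Rational(9439143063778745, 106031823741256811266)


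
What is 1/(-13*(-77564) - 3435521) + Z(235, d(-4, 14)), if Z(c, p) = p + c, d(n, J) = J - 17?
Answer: 563107847/2427189 ≈ 232.00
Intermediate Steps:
d(n, J) = -17 + J
Z(c, p) = c + p
1/(-13*(-77564) - 3435521) + Z(235, d(-4, 14)) = 1/(-13*(-77564) - 3435521) + (235 + (-17 + 14)) = 1/(1008332 - 3435521) + (235 - 3) = 1/(-2427189) + 232 = -1/2427189 + 232 = 563107847/2427189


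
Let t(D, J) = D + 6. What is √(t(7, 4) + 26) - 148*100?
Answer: -14800 + √39 ≈ -14794.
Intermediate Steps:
t(D, J) = 6 + D
√(t(7, 4) + 26) - 148*100 = √((6 + 7) + 26) - 148*100 = √(13 + 26) - 14800 = √39 - 14800 = -14800 + √39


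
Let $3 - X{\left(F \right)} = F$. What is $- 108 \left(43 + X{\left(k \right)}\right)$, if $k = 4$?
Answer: $-4536$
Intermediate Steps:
$X{\left(F \right)} = 3 - F$
$- 108 \left(43 + X{\left(k \right)}\right) = - 108 \left(43 + \left(3 - 4\right)\right) = - 108 \left(43 - 1\right) = \left(-108\right) 42 = -4536$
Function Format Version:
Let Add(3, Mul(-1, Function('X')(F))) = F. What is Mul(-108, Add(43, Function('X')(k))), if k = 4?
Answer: -4536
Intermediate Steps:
Function('X')(F) = Add(3, Mul(-1, F))
Mul(-108, Add(43, Function('X')(k))) = Mul(-108, Add(43, Add(3, Mul(-1, 4)))) = Mul(-108, Add(43, Add(3, -4))) = Mul(-108, Add(43, -1)) = Mul(-108, 42) = -4536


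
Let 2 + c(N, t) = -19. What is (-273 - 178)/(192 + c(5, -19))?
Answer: -451/171 ≈ -2.6374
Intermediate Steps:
c(N, t) = -21 (c(N, t) = -2 - 19 = -21)
(-273 - 178)/(192 + c(5, -19)) = (-273 - 178)/(192 - 21) = -451/171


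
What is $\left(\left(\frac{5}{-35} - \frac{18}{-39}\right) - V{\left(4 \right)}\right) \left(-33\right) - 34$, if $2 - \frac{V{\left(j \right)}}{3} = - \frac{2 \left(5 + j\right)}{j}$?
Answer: $\frac{109015}{182} \approx 598.98$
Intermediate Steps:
$V{\left(j \right)} = 6 + \frac{3 \left(10 + 2 j\right)}{j}$ ($V{\left(j \right)} = 6 - 3 \left(- \frac{2 \left(5 + j\right)}{j}\right) = 6 - 3 \left(- \frac{10 + 2 j}{j}\right) = 6 + \frac{3 \left(10 + 2 j\right)}{j}$)
$\left(\left(\frac{5}{-35} - \frac{18}{-39}\right) - V{\left(4 \right)}\right) \left(-33\right) - 34 = \left(\left(\frac{5}{-35} - \frac{18}{-39}\right) - \left(12 + \frac{30}{4}\right)\right) \left(-33\right) - 34 = \left(\left(5 \left(- \frac{1}{35}\right) - - \frac{6}{13}\right) - \left(12 + 30 \cdot \frac{1}{4}\right)\right) \left(-33\right) - 34 = \left(\left(- \frac{1}{7} + \frac{6}{13}\right) - \left(12 + \frac{15}{2}\right)\right) \left(-33\right) - 34 = \left(\frac{29}{91} - \frac{39}{2}\right) \left(-33\right) - 34 = \left(- \frac{3491}{182}\right) \left(-33\right) - 34 = \frac{115203}{182} - 34 = \frac{109015}{182}$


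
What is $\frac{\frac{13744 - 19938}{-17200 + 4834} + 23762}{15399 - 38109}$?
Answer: $- \frac{146923543}{140415930} \approx -1.0463$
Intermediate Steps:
$\frac{\frac{13744 - 19938}{-17200 + 4834} + 23762}{15399 - 38109} = \frac{- \frac{6194}{-12366} + 23762}{-22710} = \left(\left(-6194\right) \left(- \frac{1}{12366}\right) + 23762\right) \left(- \frac{1}{22710}\right) = \left(\frac{3097}{6183} + 23762\right) \left(- \frac{1}{22710}\right) = \frac{146923543}{6183} \left(- \frac{1}{22710}\right) = - \frac{146923543}{140415930}$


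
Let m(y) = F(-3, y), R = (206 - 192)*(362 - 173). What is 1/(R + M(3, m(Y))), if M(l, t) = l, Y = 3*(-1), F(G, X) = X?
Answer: 1/2649 ≈ 0.00037750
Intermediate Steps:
Y = -3
R = 2646 (R = 14*189 = 2646)
m(y) = y
1/(R + M(3, m(Y))) = 1/(2646 + 3) = 1/2649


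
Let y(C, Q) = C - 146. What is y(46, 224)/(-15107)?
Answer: 100/15107 ≈ 0.0066194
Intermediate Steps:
y(C, Q) = -146 + C
y(46, 224)/(-15107) = (-146 + 46)/(-15107) = -100*(-1/15107) = 100/15107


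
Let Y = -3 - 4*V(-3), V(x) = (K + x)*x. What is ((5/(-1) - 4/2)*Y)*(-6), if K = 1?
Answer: -1134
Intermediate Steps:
V(x) = x*(1 + x) (V(x) = (1 + x)*x = x*(1 + x))
Y = -27 (Y = -3 - (-12)*(1 - 3) = -3 - (-12)*(-2) = -3 - 4*6 = -3 - 24 = -27)
((5/(-1) - 4/2)*Y)*(-6) = ((5/(-1) - 4/2)*(-27))*(-6) = ((5*(-1) - 4*½)*(-27))*(-6) = ((-5 - 2)*(-27))*(-6) = -7*(-27)*(-6) = 189*(-6) = -1134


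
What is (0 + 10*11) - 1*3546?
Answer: -3436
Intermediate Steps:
(0 + 10*11) - 1*3546 = (0 + 110) - 3546 = 110 - 3546 = -3436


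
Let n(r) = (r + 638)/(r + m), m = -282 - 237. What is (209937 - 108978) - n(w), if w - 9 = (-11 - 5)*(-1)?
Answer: 3836493/38 ≈ 1.0096e+5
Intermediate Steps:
w = 25 (w = 9 + (-11 - 5)*(-1) = 9 - 16*(-1) = 9 + 16 = 25)
m = -519
n(r) = (638 + r)/(-519 + r) (n(r) = (r + 638)/(r - 519) = (638 + r)/(-519 + r))
(209937 - 108978) - n(w) = (209937 - 108978) - (638 + 25)/(-519 + 25) = 100959 - 663/(-494) = 100959 - (-1)*663/494 = 100959 - 1*(-51/38) = 100959 + 51/38 = 3836493/38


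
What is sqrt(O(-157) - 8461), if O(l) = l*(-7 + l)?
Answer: sqrt(17287) ≈ 131.48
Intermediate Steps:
sqrt(O(-157) - 8461) = sqrt(-157*(-7 - 157) - 8461) = sqrt(-157*(-164) - 8461) = sqrt(25748 - 8461) = sqrt(17287)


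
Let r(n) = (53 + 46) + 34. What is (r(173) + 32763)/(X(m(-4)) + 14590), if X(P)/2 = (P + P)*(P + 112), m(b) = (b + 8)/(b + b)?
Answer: 32896/14367 ≈ 2.2897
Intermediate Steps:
m(b) = (8 + b)/(2*b) (m(b) = (8 + b)/((2*b)) = (8 + b)*(1/(2*b)) = (8 + b)/(2*b))
X(P) = 4*P*(112 + P) (X(P) = 2*((P + P)*(P + 112)) = 2*((2*P)*(112 + P)) = 2*(2*P*(112 + P)) = 4*P*(112 + P))
r(n) = 133 (r(n) = 99 + 34 = 133)
(r(173) + 32763)/(X(m(-4)) + 14590) = (133 + 32763)/(4*((½)*(8 - 4)/(-4))*(112 + (½)*(8 - 4)/(-4)) + 14590) = 32896/(4*((½)*(-¼)*4)*(112 + (½)*(-¼)*4) + 14590) = 32896/(4*(-½)*(112 - ½) + 14590) = 32896/(4*(-½)*(223/2) + 14590) = 32896/(-223 + 14590) = 32896/14367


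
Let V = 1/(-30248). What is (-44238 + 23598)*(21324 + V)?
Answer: -1664121545580/3781 ≈ -4.4013e+8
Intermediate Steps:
V = -1/30248 ≈ -3.3060e-5
(-44238 + 23598)*(21324 + V) = (-44238 + 23598)*(21324 - 1/30248) = -20640*645008351/30248 = -1664121545580/3781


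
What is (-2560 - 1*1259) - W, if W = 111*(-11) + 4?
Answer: -2602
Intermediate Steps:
W = -1217 (W = -1221 + 4 = -1217)
(-2560 - 1*1259) - W = (-2560 - 1*1259) - 1*(-1217) = (-2560 - 1259) + 1217 = -3819 + 1217 = -2602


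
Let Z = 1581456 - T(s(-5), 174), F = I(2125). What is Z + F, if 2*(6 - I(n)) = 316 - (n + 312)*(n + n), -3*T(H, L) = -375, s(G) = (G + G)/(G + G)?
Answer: 6759804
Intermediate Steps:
s(G) = 1 (s(G) = (2*G)/((2*G)) = (2*G)*(1/(2*G)) = 1)
T(H, L) = 125 (T(H, L) = -⅓*(-375) = 125)
I(n) = -152 + n*(312 + n) (I(n) = 6 - (316 - (n + 312)*(n + n))/2 = 6 - (316 - (312 + n)*2*n)/2 = 6 - (316 - 2*n*(312 + n))/2 = 6 + (-158 + n*(312 + n)) = -152 + n*(312 + n))
F = 5178473 (F = -152 + 2125² + 312*2125 = -152 + 4515625 + 663000 = 5178473)
Z = 1581331 (Z = 1581456 - 1*125 = 1581456 - 125 = 1581331)
Z + F = 1581331 + 5178473 = 6759804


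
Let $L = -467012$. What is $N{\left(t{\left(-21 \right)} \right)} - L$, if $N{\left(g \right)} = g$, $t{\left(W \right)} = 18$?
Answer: $467030$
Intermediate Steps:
$N{\left(t{\left(-21 \right)} \right)} - L = 18 - -467012 = 18 + 467012 = 467030$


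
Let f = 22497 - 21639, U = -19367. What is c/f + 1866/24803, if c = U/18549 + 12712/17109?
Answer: 56191548095467/750402235566126 ≈ 0.074882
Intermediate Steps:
c = -10617235/35261649 (c = -19367/18549 + 12712/17109 = -10617235/35261649 ≈ -0.30110)
f = 858
c/f + 1866/24803 = -10617235/35261649/858 + 1866/24803 = -10617235/35261649*1/858 + 1866*(1/24803) = -10617235/30254494842 + 1866/24803 = 56191548095467/750402235566126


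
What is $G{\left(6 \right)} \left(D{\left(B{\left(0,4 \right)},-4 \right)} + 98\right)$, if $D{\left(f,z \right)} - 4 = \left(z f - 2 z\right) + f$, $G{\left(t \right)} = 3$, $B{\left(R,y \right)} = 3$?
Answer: $303$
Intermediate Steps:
$D{\left(f,z \right)} = 4 + f - 2 z + f z$ ($D{\left(f,z \right)} = 4 + \left(\left(z f - 2 z\right) + f\right) = 4 + \left(\left(f z - 2 z\right) + f\right) = 4 + \left(\left(- 2 z + f z\right) + f\right) = 4 + \left(f - 2 z + f z\right) = 4 + f - 2 z + f z$)
$G{\left(6 \right)} \left(D{\left(B{\left(0,4 \right)},-4 \right)} + 98\right) = 3 \left(\left(4 + 3 - -8 + 3 \left(-4\right)\right) + 98\right) = 3 \left(\left(4 + 3 + 8 - 12\right) + 98\right) = 3 \left(3 + 98\right) = 3 \cdot 101 = 303$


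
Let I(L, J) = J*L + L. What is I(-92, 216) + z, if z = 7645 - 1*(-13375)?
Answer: 1056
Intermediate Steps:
z = 21020 (z = 7645 + 13375 = 21020)
I(L, J) = L + J*L
I(-92, 216) + z = -92*(1 + 216) + 21020 = -92*217 + 21020 = -19964 + 21020 = 1056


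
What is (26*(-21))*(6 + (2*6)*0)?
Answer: -3276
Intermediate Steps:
(26*(-21))*(6 + (2*6)*0) = -546*(6 + 12*0) = -546*(6 + 0) = -546*6 = -3276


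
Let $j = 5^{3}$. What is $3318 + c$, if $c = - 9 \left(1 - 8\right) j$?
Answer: $11193$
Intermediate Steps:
$j = 125$
$c = 7875$ ($c = - 9 \left(1 - 8\right) 125 = \left(-9\right) \left(-7\right) 125 = 63 \cdot 125 = 7875$)
$3318 + c = 3318 + 7875 = 11193$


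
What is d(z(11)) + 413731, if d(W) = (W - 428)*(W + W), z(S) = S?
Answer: 404557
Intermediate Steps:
d(W) = 2*W*(-428 + W) (d(W) = (-428 + W)*(2*W) = 2*W*(-428 + W))
d(z(11)) + 413731 = 2*11*(-428 + 11) + 413731 = 2*11*(-417) + 413731 = -9174 + 413731 = 404557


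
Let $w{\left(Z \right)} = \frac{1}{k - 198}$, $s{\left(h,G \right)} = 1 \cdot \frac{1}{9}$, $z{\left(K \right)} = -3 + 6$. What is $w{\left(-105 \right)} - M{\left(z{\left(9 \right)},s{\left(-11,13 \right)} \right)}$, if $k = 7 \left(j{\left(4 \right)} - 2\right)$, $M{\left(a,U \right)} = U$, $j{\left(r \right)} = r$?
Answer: $- \frac{193}{1656} \approx -0.11655$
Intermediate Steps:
$z{\left(K \right)} = 3$
$s{\left(h,G \right)} = \frac{1}{9}$ ($s{\left(h,G \right)} = 1 \cdot \frac{1}{9} = \frac{1}{9}$)
$k = 14$ ($k = 7 \left(4 - 2\right) = 7 \cdot 2 = 14$)
$w{\left(Z \right)} = - \frac{1}{184}$ ($w{\left(Z \right)} = \frac{1}{14 - 198} = \frac{1}{-184} = - \frac{1}{184}$)
$w{\left(-105 \right)} - M{\left(z{\left(9 \right)},s{\left(-11,13 \right)} \right)} = - \frac{1}{184} - \frac{1}{9} = - \frac{193}{1656}$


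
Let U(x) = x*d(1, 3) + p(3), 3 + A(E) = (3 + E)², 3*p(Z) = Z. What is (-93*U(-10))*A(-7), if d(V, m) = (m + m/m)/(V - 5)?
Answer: -13299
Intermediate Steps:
p(Z) = Z/3
A(E) = -3 + (3 + E)²
d(V, m) = (1 + m)/(-5 + V) (d(V, m) = (m + 1)/(-5 + V) = (1 + m)/(-5 + V))
U(x) = 1 - x (U(x) = x*((1 + 3)/(-5 + 1)) + (⅓)*3 = x*(4/(-4)) + 1 = x*(-¼*4) + 1 = x*(-1) + 1 = -x + 1 = 1 - x)
(-93*U(-10))*A(-7) = (-93*(1 - 1*(-10)))*(-3 + (3 - 7)²) = (-93*(1 + 10))*(-3 + (-4)²) = (-93*11)*(-3 + 16) = -1023*13 = -13299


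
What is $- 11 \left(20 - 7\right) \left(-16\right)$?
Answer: $2288$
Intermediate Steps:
$- 11 \left(20 - 7\right) \left(-16\right) = \left(-11\right) 13 \left(-16\right) = \left(-143\right) \left(-16\right) = 2288$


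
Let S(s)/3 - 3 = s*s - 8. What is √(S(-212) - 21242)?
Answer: 5*√4543 ≈ 337.01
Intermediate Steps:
S(s) = -15 + 3*s² (S(s) = 9 + 3*(s*s - 8) = 9 + 3*(s² - 8) = 9 + 3*(-8 + s²) = 9 + (-24 + 3*s²) = -15 + 3*s²)
√(S(-212) - 21242) = √((-15 + 3*(-212)²) - 21242) = √((-15 + 3*44944) - 21242) = √((-15 + 134832) - 21242) = √(134817 - 21242) = √113575 = 5*√4543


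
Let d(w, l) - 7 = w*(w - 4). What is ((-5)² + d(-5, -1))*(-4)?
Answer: -308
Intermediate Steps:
d(w, l) = 7 + w*(-4 + w) (d(w, l) = 7 + w*(w - 4) = 7 + w*(-4 + w))
((-5)² + d(-5, -1))*(-4) = ((-5)² + (7 + (-5)² - 4*(-5)))*(-4) = (25 + (7 + 25 + 20))*(-4) = (25 + 52)*(-4) = 77*(-4) = -308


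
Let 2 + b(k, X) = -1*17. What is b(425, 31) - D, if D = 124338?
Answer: -124357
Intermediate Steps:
b(k, X) = -19 (b(k, X) = -2 - 1*17 = -2 - 17 = -19)
b(425, 31) - D = -19 - 1*124338 = -19 - 124338 = -124357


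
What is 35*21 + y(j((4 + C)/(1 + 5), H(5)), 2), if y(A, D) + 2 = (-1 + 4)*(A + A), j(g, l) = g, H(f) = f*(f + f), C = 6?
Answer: 743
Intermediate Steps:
H(f) = 2*f² (H(f) = f*(2*f) = 2*f²)
y(A, D) = -2 + 6*A (y(A, D) = -2 + (-1 + 4)*(A + A) = -2 + 3*(2*A) = -2 + 6*A)
35*21 + y(j((4 + C)/(1 + 5), H(5)), 2) = 35*21 + (-2 + 6*((4 + 6)/(1 + 5))) = 735 + (-2 + 6*(10/6)) = 735 + (-2 + 6*(10*(⅙))) = 735 + (-2 + 6*(5/3)) = 735 + (-2 + 10) = 735 + 8 = 743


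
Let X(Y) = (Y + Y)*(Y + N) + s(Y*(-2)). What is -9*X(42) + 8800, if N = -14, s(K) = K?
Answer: -11612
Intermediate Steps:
X(Y) = -2*Y + 2*Y*(-14 + Y) (X(Y) = (Y + Y)*(Y - 14) + Y*(-2) = (2*Y)*(-14 + Y) - 2*Y = 2*Y*(-14 + Y) - 2*Y = -2*Y + 2*Y*(-14 + Y))
-9*X(42) + 8800 = -18*42*(-15 + 42) + 8800 = -18*42*27 + 8800 = -9*2268 + 8800 = -20412 + 8800 = -11612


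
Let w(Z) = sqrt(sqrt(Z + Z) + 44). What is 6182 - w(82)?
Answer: 6182 - sqrt(44 + 2*sqrt(41)) ≈ 6174.5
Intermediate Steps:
w(Z) = sqrt(44 + sqrt(2)*sqrt(Z)) (w(Z) = sqrt(sqrt(2*Z) + 44) = sqrt(sqrt(2)*sqrt(Z) + 44) = sqrt(44 + sqrt(2)*sqrt(Z)))
6182 - w(82) = 6182 - sqrt(44 + sqrt(2)*sqrt(82)) = 6182 - sqrt(44 + 2*sqrt(41))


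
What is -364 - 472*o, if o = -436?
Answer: 205428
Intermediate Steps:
-364 - 472*o = -364 - 472*(-436) = -364 + 205792 = 205428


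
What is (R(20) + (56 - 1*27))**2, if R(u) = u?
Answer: 2401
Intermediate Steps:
(R(20) + (56 - 1*27))**2 = (20 + (56 - 1*27))**2 = (20 + (56 - 27))**2 = (20 + 29)**2 = 49**2 = 2401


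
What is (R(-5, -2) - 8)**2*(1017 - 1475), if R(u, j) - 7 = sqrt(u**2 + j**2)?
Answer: -13740 + 916*sqrt(29) ≈ -8807.2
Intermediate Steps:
R(u, j) = 7 + sqrt(j**2 + u**2) (R(u, j) = 7 + sqrt(u**2 + j**2) = 7 + sqrt(j**2 + u**2))
(R(-5, -2) - 8)**2*(1017 - 1475) = ((7 + sqrt((-2)**2 + (-5)**2)) - 8)**2*(1017 - 1475) = ((7 + sqrt(4 + 25)) - 8)**2*(-458) = ((7 + sqrt(29)) - 8)**2*(-458) = (-1 + sqrt(29))**2*(-458) = -458*(-1 + sqrt(29))**2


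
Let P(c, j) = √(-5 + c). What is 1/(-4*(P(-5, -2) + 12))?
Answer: I/(4*(√10 - 12*I)) ≈ -0.019481 + 0.0051336*I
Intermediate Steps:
1/(-4*(P(-5, -2) + 12)) = 1/(-4*(√(-5 - 5) + 12)) = 1/(-4*(√(-10) + 12)) = 1/(-4*(I*√10 + 12)) = 1/(-4*(12 + I*√10)) = 1/(-48 - 4*I*√10)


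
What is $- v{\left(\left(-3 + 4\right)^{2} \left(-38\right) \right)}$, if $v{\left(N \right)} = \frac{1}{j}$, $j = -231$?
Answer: $\frac{1}{231} \approx 0.004329$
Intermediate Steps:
$v{\left(N \right)} = - \frac{1}{231}$ ($v{\left(N \right)} = \frac{1}{-231} = - \frac{1}{231}$)
$- v{\left(\left(-3 + 4\right)^{2} \left(-38\right) \right)} = \left(-1\right) \left(- \frac{1}{231}\right) = \frac{1}{231}$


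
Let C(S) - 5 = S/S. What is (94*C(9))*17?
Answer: 9588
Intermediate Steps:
C(S) = 6 (C(S) = 5 + S/S = 5 + 1 = 6)
(94*C(9))*17 = (94*6)*17 = 564*17 = 9588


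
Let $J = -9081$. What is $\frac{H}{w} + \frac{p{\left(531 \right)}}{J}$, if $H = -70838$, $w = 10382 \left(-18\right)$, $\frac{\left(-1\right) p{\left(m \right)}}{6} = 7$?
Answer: $\frac{36173815}{94278942} \approx 0.38369$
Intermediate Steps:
$p{\left(m \right)} = -42$ ($p{\left(m \right)} = \left(-6\right) 7 = -42$)
$w = -186876$
$\frac{H}{w} + \frac{p{\left(531 \right)}}{J} = - \frac{70838}{-186876} - \frac{42}{-9081} = \left(-70838\right) \left(- \frac{1}{186876}\right) - - \frac{14}{3027} = \frac{35419}{93438} + \frac{14}{3027} = \frac{36173815}{94278942}$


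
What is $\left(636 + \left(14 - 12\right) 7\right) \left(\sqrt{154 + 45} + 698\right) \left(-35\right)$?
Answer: $-15879500 - 22750 \sqrt{199} \approx -1.62 \cdot 10^{7}$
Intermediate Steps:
$\left(636 + \left(14 - 12\right) 7\right) \left(\sqrt{154 + 45} + 698\right) \left(-35\right) = \left(636 + 2 \cdot 7\right) \left(\sqrt{199} + 698\right) \left(-35\right) = \left(636 + 14\right) \left(698 + \sqrt{199}\right) \left(-35\right) = 650 \left(698 + \sqrt{199}\right) \left(-35\right) = \left(453700 + 650 \sqrt{199}\right) \left(-35\right) = -15879500 - 22750 \sqrt{199}$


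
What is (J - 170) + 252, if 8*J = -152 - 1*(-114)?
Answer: 309/4 ≈ 77.250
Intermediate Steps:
J = -19/4 (J = (-152 - 1*(-114))/8 = (-152 + 114)/8 = (1/8)*(-38) = -19/4 ≈ -4.7500)
(J - 170) + 252 = (-19/4 - 170) + 252 = -699/4 + 252 = 309/4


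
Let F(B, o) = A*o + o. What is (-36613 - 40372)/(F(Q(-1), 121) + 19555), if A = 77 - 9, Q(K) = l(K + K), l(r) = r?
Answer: -76985/27904 ≈ -2.7589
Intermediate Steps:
Q(K) = 2*K (Q(K) = K + K = 2*K)
A = 68
F(B, o) = 69*o (F(B, o) = 68*o + o = 69*o)
(-36613 - 40372)/(F(Q(-1), 121) + 19555) = (-36613 - 40372)/(69*121 + 19555) = -76985/(8349 + 19555) = -76985/27904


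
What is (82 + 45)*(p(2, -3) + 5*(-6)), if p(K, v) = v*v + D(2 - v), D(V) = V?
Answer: -2032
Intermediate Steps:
p(K, v) = 2 + v**2 - v (p(K, v) = v*v + (2 - v) = v**2 + (2 - v) = 2 + v**2 - v)
(82 + 45)*(p(2, -3) + 5*(-6)) = (82 + 45)*((2 + (-3)**2 - 1*(-3)) + 5*(-6)) = 127*((2 + 9 + 3) - 30) = 127*(14 - 30) = 127*(-16) = -2032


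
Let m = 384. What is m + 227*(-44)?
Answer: -9604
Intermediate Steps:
m + 227*(-44) = 384 + 227*(-44) = 384 - 9988 = -9604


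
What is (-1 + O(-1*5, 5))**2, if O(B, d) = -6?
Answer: 49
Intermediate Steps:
(-1 + O(-1*5, 5))**2 = (-1 - 6)**2 = (-7)**2 = 49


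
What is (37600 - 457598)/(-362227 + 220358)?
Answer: 419998/141869 ≈ 2.9605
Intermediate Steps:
(37600 - 457598)/(-362227 + 220358) = -419998/(-141869) = -419998*(-1/141869) = 419998/141869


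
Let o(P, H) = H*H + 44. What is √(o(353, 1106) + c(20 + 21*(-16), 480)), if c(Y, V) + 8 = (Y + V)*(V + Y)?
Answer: 142*√62 ≈ 1118.1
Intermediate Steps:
o(P, H) = 44 + H² (o(P, H) = H² + 44 = 44 + H²)
c(Y, V) = -8 + (V + Y)² (c(Y, V) = -8 + (Y + V)*(V + Y) = -8 + (V + Y)*(V + Y) = -8 + (V + Y)²)
√(o(353, 1106) + c(20 + 21*(-16), 480)) = √((44 + 1106²) + (-8 + (480 + (20 + 21*(-16)))²)) = √((44 + 1223236) + (-8 + (480 + (20 - 336))²)) = √(1223280 + (-8 + (480 - 316)²)) = √(1223280 + (-8 + 164²)) = √(1223280 + (-8 + 26896)) = √(1223280 + 26888) = √1250168 = 142*√62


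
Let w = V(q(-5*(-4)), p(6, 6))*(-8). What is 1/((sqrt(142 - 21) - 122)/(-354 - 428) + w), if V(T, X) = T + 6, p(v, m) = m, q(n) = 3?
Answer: -782/56193 ≈ -0.013916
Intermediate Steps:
V(T, X) = 6 + T
w = -72 (w = (6 + 3)*(-8) = 9*(-8) = -72)
1/((sqrt(142 - 21) - 122)/(-354 - 428) + w) = 1/((sqrt(142 - 21) - 122)/(-354 - 428) - 72) = 1/((sqrt(121) - 122)/(-782) - 72) = 1/((11 - 122)*(-1/782) - 72) = 1/(-111*(-1/782) - 72) = 1/(111/782 - 72) = 1/(-56193/782) = -782/56193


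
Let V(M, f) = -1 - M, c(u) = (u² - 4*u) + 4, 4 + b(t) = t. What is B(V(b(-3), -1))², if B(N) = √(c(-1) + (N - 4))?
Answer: 11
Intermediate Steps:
b(t) = -4 + t
c(u) = 4 + u² - 4*u
B(N) = √(5 + N) (B(N) = √((4 + (-1)² - 4*(-1)) + (N - 4)) = √((4 + 1 + 4) + (-4 + N)) = √(9 + (-4 + N)) = √(5 + N))
B(V(b(-3), -1))² = (√(5 + (-1 - (-4 - 3))))² = (√(5 + (-1 - 1*(-7))))² = (√(5 + (-1 + 7)))² = (√(5 + 6))² = (√11)² = 11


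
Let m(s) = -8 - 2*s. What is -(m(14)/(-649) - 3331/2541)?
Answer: 188213/149919 ≈ 1.2554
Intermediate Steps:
-(m(14)/(-649) - 3331/2541) = -((-8 - 2*14)/(-649) - 3331/2541) = -((-8 - 28)*(-1/649) - 3331*1/2541) = -(-36*(-1/649) - 3331/2541) = -(36/649 - 3331/2541) = -1*(-188213/149919) = 188213/149919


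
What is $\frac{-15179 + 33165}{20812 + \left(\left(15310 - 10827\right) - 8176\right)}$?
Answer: $\frac{1058}{1007} \approx 1.0506$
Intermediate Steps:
$\frac{-15179 + 33165}{20812 + \left(\left(15310 - 10827\right) - 8176\right)} = \frac{17986}{20812 + \left(4483 - 8176\right)} = \frac{17986}{20812 - 3693} = \frac{17986}{17119} = 17986 \cdot \frac{1}{17119} = \frac{1058}{1007}$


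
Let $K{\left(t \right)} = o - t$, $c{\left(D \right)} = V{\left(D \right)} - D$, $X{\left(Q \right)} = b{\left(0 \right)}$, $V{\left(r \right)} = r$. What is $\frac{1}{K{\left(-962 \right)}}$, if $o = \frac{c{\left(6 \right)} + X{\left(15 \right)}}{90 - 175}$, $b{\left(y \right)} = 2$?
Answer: $\frac{85}{81768} \approx 0.0010395$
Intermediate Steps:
$X{\left(Q \right)} = 2$
$c{\left(D \right)} = 0$ ($c{\left(D \right)} = D - D = 0$)
$o = - \frac{2}{85}$ ($o = \frac{0 + 2}{90 - 175} = \frac{2}{-85} = 2 \left(- \frac{1}{85}\right) = - \frac{2}{85} \approx -0.023529$)
$K{\left(t \right)} = - \frac{2}{85} - t$
$\frac{1}{K{\left(-962 \right)}} = \frac{1}{- \frac{2}{85} - -962} = \frac{1}{- \frac{2}{85} + 962} = \frac{1}{\frac{81768}{85}} = \frac{85}{81768}$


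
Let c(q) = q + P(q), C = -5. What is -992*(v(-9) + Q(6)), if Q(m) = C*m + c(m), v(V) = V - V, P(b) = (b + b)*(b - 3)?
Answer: -11904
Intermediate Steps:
P(b) = 2*b*(-3 + b) (P(b) = (2*b)*(-3 + b) = 2*b*(-3 + b))
v(V) = 0
c(q) = q + 2*q*(-3 + q)
Q(m) = -5*m + m*(-5 + 2*m)
-992*(v(-9) + Q(6)) = -992*(0 + 2*6*(-5 + 6)) = -992*(0 + 2*6*1) = -992*(0 + 12) = -992*12 = -11904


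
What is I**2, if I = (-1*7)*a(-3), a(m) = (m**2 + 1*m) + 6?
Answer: 7056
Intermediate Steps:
a(m) = 6 + m + m**2 (a(m) = (m**2 + m) + 6 = (m + m**2) + 6 = 6 + m + m**2)
I = -84 (I = (-1*7)*(6 - 3 + (-3)**2) = -7*(6 - 3 + 9) = -7*12 = -84)
I**2 = (-84)**2 = 7056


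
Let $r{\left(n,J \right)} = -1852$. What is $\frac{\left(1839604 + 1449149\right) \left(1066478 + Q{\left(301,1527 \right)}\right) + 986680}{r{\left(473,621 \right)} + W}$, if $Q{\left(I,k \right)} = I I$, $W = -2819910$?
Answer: $- \frac{3805348019167}{2821762} \approx -1.3486 \cdot 10^{6}$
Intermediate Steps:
$Q{\left(I,k \right)} = I^{2}$
$\frac{\left(1839604 + 1449149\right) \left(1066478 + Q{\left(301,1527 \right)}\right) + 986680}{r{\left(473,621 \right)} + W} = \frac{\left(1839604 + 1449149\right) \left(1066478 + 301^{2}\right) + 986680}{-1852 - 2819910} = \frac{3288753 \left(1066478 + 90601\right) + 986680}{-2821762} = \left(3288753 \cdot 1157079 + 986680\right) \left(- \frac{1}{2821762}\right) = \left(3805347032487 + 986680\right) \left(- \frac{1}{2821762}\right) = 3805348019167 \left(- \frac{1}{2821762}\right) = - \frac{3805348019167}{2821762}$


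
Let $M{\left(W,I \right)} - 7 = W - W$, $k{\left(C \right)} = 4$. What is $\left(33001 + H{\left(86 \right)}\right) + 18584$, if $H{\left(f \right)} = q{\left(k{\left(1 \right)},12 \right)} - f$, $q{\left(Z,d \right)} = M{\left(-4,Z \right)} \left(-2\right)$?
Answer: $51485$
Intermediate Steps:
$M{\left(W,I \right)} = 7$ ($M{\left(W,I \right)} = 7 + \left(W - W\right) = 7 + 0 = 7$)
$q{\left(Z,d \right)} = -14$ ($q{\left(Z,d \right)} = 7 \left(-2\right) = -14$)
$H{\left(f \right)} = -14 - f$
$\left(33001 + H{\left(86 \right)}\right) + 18584 = \left(33001 - 100\right) + 18584 = 32901 + 18584 = 51485$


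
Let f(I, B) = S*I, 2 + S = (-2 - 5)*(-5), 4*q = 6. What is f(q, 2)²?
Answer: 9801/4 ≈ 2450.3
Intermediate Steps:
q = 3/2 (q = (¼)*6 = 3/2 ≈ 1.5000)
S = 33 (S = -2 + (-2 - 5)*(-5) = -2 - 7*(-5) = -2 + 35 = 33)
f(I, B) = 33*I
f(q, 2)² = (33*(3/2))² = (99/2)² = 9801/4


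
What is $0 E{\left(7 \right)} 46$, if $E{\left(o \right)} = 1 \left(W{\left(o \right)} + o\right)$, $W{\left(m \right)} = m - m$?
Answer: $0$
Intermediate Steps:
$W{\left(m \right)} = 0$
$E{\left(o \right)} = o$ ($E{\left(o \right)} = 1 \left(0 + o\right) = 1 o = o$)
$0 E{\left(7 \right)} 46 = 0 \cdot 7 \cdot 46 = 0 \cdot 46 = 0$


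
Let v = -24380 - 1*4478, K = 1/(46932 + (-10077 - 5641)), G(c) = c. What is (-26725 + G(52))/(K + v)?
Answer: 48974766/52986683 ≈ 0.92428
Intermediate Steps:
K = 1/31214 (K = 1/(46932 - 15718) = 1/31214 ≈ 3.2037e-5)
v = -28858 (v = -24380 - 4478 = -28858)
(-26725 + G(52))/(K + v) = (-26725 + 52)/(1/31214 - 28858) = -26673/(-900773611/31214) = -26673*(-31214/900773611) = 48974766/52986683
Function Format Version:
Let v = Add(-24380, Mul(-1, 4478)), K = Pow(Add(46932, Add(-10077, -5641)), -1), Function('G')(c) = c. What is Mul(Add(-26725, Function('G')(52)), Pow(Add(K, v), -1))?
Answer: Rational(48974766, 52986683) ≈ 0.92428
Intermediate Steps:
K = Rational(1, 31214) (K = Pow(Add(46932, -15718), -1) = Pow(31214, -1) = Rational(1, 31214) ≈ 3.2037e-5)
v = -28858 (v = Add(-24380, -4478) = -28858)
Mul(Add(-26725, Function('G')(52)), Pow(Add(K, v), -1)) = Mul(Add(-26725, 52), Pow(Add(Rational(1, 31214), -28858), -1)) = Mul(-26673, Pow(Rational(-900773611, 31214), -1)) = Mul(-26673, Rational(-31214, 900773611)) = Rational(48974766, 52986683)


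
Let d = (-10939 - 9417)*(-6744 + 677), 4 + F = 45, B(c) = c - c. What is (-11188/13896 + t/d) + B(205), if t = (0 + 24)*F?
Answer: -86356416907/107259621462 ≈ -0.80512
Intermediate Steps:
B(c) = 0
F = 41 (F = -4 + 45 = 41)
d = 123499852 (d = -20356*(-6067) = 123499852)
t = 984 (t = (0 + 24)*41 = 24*41 = 984)
(-11188/13896 + t/d) + B(205) = (-11188/13896 + 984/123499852) + 0 = (-11188*1/13896 + 984*(1/123499852)) + 0 = (-2797/3474 + 246/30874963) + 0 = -86356416907/107259621462 + 0 = -86356416907/107259621462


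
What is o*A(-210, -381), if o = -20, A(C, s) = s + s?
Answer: 15240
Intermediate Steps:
A(C, s) = 2*s
o*A(-210, -381) = -40*(-381) = -20*(-762) = 15240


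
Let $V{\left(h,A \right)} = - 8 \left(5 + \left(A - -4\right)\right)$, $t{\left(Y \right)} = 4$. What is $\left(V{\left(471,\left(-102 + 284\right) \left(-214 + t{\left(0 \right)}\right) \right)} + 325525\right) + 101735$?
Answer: $732948$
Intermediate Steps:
$V{\left(h,A \right)} = -72 - 8 A$ ($V{\left(h,A \right)} = - 8 \left(5 + \left(A + 4\right)\right) = - 8 \left(5 + \left(4 + A\right)\right) = - 8 \left(9 + A\right) = -72 - 8 A$)
$\left(V{\left(471,\left(-102 + 284\right) \left(-214 + t{\left(0 \right)}\right) \right)} + 325525\right) + 101735 = \left(\left(-72 - 8 \left(-102 + 284\right) \left(-214 + 4\right)\right) + 325525\right) + 101735 = \left(\left(-72 - 8 \cdot 182 \left(-210\right)\right) + 325525\right) + 101735 = \left(\left(-72 - -305760\right) + 325525\right) + 101735 = \left(\left(-72 + 305760\right) + 325525\right) + 101735 = \left(305688 + 325525\right) + 101735 = 631213 + 101735 = 732948$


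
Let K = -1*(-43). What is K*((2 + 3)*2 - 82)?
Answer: -3096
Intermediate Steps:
K = 43
K*((2 + 3)*2 - 82) = 43*((2 + 3)*2 - 82) = 43*(5*2 - 82) = 43*(10 - 82) = 43*(-72) = -3096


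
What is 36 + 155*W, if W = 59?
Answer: 9181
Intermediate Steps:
36 + 155*W = 36 + 155*59 = 36 + 9145 = 9181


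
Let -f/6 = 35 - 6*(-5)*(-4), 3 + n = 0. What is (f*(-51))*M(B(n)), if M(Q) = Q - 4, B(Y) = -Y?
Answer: 26010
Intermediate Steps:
n = -3 (n = -3 + 0 = -3)
M(Q) = -4 + Q
f = 510 (f = -6*(35 - 6*(-5)*(-4)) = -6*(35 - (-30)*(-4)) = -6*(35 - 1*120) = -6*(35 - 120) = -6*(-85) = 510)
(f*(-51))*M(B(n)) = (510*(-51))*(-4 - 1*(-3)) = -26010*(-4 + 3) = -26010*(-1) = 26010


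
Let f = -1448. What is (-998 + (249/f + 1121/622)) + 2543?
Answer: 696490925/450328 ≈ 1546.6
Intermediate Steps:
(-998 + (249/f + 1121/622)) + 2543 = (-998 + (249/(-1448) + 1121/622)) + 2543 = (-998 + (249*(-1/1448) + 1121*(1/622))) + 2543 = (-998 + (-249/1448 + 1121/622)) + 2543 = (-998 + 734165/450328) + 2543 = -448693179/450328 + 2543 = 696490925/450328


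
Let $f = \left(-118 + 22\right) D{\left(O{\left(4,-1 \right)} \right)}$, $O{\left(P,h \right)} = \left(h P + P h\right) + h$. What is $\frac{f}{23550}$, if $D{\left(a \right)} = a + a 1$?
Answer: $\frac{288}{3925} \approx 0.073376$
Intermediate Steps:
$O{\left(P,h \right)} = h + 2 P h$ ($O{\left(P,h \right)} = \left(P h + P h\right) + h = 2 P h + h = h + 2 P h$)
$D{\left(a \right)} = 2 a$ ($D{\left(a \right)} = a + a = 2 a$)
$f = 1728$ ($f = \left(-118 + 22\right) 2 \left(- (1 + 2 \cdot 4)\right) = - 96 \cdot 2 \left(- (1 + 8)\right) = - 96 \cdot 2 \left(\left(-1\right) 9\right) = - 96 \cdot 2 \left(-9\right) = \left(-96\right) \left(-18\right) = 1728$)
$\frac{f}{23550} = \frac{1728}{23550} = 1728 \cdot \frac{1}{23550} = \frac{288}{3925}$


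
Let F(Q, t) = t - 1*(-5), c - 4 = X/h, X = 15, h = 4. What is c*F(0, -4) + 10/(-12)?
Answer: 83/12 ≈ 6.9167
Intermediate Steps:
c = 31/4 (c = 4 + 15/4 = 31/4 ≈ 7.7500)
F(Q, t) = 5 + t (F(Q, t) = t + 5 = 5 + t)
c*F(0, -4) + 10/(-12) = 31*(5 - 4)/4 + 10/(-12) = (31/4)*1 + 10*(-1/12) = 31/4 - ⅚ = 83/12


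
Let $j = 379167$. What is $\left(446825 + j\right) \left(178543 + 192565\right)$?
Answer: $306532239136$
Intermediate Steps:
$\left(446825 + j\right) \left(178543 + 192565\right) = \left(446825 + 379167\right) \left(178543 + 192565\right) = 825992 \cdot 371108 = 306532239136$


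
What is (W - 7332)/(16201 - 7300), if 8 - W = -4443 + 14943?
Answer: -17824/8901 ≈ -2.0025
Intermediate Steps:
W = -10492 (W = 8 - (-4443 + 14943) = 8 - 1*10500 = 8 - 10500 = -10492)
(W - 7332)/(16201 - 7300) = (-10492 - 7332)/(16201 - 7300) = -17824/8901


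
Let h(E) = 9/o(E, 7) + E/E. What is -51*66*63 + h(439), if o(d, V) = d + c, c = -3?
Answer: -92456843/436 ≈ -2.1206e+5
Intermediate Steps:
o(d, V) = -3 + d (o(d, V) = d - 3 = -3 + d)
h(E) = 1 + 9/(-3 + E) (h(E) = 9/(-3 + E) + E/E = 9/(-3 + E) + 1 = 1 + 9/(-3 + E))
-51*66*63 + h(439) = -51*66*63 + (6 + 439)/(-3 + 439) = -3366*63 + 445/436 = -212058 + (1/436)*445 = -212058 + 445/436 = -92456843/436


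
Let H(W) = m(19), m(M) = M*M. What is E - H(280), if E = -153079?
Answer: -153440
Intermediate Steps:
m(M) = M²
H(W) = 361 (H(W) = 19² = 361)
E - H(280) = -153079 - 1*361 = -153079 - 361 = -153440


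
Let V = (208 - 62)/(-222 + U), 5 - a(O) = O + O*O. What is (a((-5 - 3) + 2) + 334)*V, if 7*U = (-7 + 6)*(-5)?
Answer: -315798/1549 ≈ -203.87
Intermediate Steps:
U = 5/7 (U = ((-7 + 6)*(-5))/7 = (-1*(-5))/7 = (⅐)*5 = 5/7 ≈ 0.71429)
a(O) = 5 - O - O² (a(O) = 5 - (O + O*O) = 5 - (O + O²) = 5 + (-O - O²) = 5 - O - O²)
V = -1022/1549 (V = (208 - 62)/(-222 + 5/7) = 146/(-1549/7) = 146*(-7/1549) = -1022/1549 ≈ -0.65978)
(a((-5 - 3) + 2) + 334)*V = ((5 - ((-5 - 3) + 2) - ((-5 - 3) + 2)²) + 334)*(-1022/1549) = ((5 - (-8 + 2) - (-8 + 2)²) + 334)*(-1022/1549) = ((5 - 1*(-6) - 1*(-6)²) + 334)*(-1022/1549) = ((5 + 6 - 1*36) + 334)*(-1022/1549) = ((5 + 6 - 36) + 334)*(-1022/1549) = (-25 + 334)*(-1022/1549) = 309*(-1022/1549) = -315798/1549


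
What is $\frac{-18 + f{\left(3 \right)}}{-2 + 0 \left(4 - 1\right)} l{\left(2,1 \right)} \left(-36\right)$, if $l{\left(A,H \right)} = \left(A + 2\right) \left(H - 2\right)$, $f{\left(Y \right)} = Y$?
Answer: $1080$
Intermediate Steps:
$l{\left(A,H \right)} = \left(-2 + H\right) \left(2 + A\right)$ ($l{\left(A,H \right)} = \left(2 + A\right) \left(-2 + H\right) = \left(-2 + H\right) \left(2 + A\right)$)
$\frac{-18 + f{\left(3 \right)}}{-2 + 0 \left(4 - 1\right)} l{\left(2,1 \right)} \left(-36\right) = \frac{-18 + 3}{-2 + 0 \left(4 - 1\right)} \left(-4 - 4 + 2 \cdot 1 + 2 \cdot 1\right) \left(-36\right) = - \frac{15}{-2 + 0 \cdot 3} \left(-4 - 4 + 2 + 2\right) \left(-36\right) = - \frac{15}{-2 + 0} \left(-4\right) \left(-36\right) = - \frac{15}{-2} \left(-4\right) \left(-36\right) = \left(-15\right) \left(- \frac{1}{2}\right) \left(-4\right) \left(-36\right) = \frac{15}{2} \left(-4\right) \left(-36\right) = \left(-30\right) \left(-36\right) = 1080$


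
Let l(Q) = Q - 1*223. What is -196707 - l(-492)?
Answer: -195992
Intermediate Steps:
l(Q) = -223 + Q (l(Q) = Q - 223 = -223 + Q)
-196707 - l(-492) = -196707 - (-223 - 492) = -196707 - 1*(-715) = -196707 + 715 = -195992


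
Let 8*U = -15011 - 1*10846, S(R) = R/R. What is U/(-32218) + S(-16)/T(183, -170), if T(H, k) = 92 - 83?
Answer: 490457/2319696 ≈ 0.21143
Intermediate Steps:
S(R) = 1
T(H, k) = 9
U = -25857/8 (U = (-15011 - 1*10846)/8 = (-15011 - 10846)/8 = (1/8)*(-25857) = -25857/8 ≈ -3232.1)
U/(-32218) + S(-16)/T(183, -170) = -25857/8/(-32218) + 1/9 = -25857/8*(-1/32218) + 1*(1/9) = 25857/257744 + 1/9 = 490457/2319696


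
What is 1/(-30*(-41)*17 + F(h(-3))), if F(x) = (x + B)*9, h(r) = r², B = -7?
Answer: 1/20928 ≈ 4.7783e-5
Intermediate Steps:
F(x) = -63 + 9*x (F(x) = (x - 7)*9 = (-7 + x)*9 = -63 + 9*x)
1/(-30*(-41)*17 + F(h(-3))) = 1/(-30*(-41)*17 + (-63 + 9*(-3)²)) = 1/(1230*17 + (-63 + 9*9)) = 1/(20910 + (-63 + 81)) = 1/(20910 + 18) = 1/20928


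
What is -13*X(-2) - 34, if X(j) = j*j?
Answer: -86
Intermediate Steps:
X(j) = j²
-13*X(-2) - 34 = -13*(-2)² - 34 = -13*4 - 34 = -52 - 34 = -86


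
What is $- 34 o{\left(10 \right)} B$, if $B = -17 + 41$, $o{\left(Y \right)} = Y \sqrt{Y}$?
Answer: $- 8160 \sqrt{10} \approx -25804.0$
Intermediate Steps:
$o{\left(Y \right)} = Y^{\frac{3}{2}}$
$B = 24$
$- 34 o{\left(10 \right)} B = - 34 \cdot 10^{\frac{3}{2}} \cdot 24 = - 34 \cdot 10 \sqrt{10} \cdot 24 = - 340 \sqrt{10} \cdot 24 = - 8160 \sqrt{10}$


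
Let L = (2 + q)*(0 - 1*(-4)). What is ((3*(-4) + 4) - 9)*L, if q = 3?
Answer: -340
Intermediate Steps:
L = 20 (L = (2 + 3)*(0 - 1*(-4)) = 5*(0 + 4) = 5*4 = 20)
((3*(-4) + 4) - 9)*L = ((3*(-4) + 4) - 9)*20 = ((-12 + 4) - 9)*20 = (-8 - 9)*20 = -17*20 = -340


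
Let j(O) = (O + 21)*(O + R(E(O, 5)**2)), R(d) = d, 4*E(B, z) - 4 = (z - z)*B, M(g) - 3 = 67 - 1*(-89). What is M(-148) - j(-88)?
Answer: -5670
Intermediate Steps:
M(g) = 159 (M(g) = 3 + (67 - 1*(-89)) = 3 + (67 + 89) = 3 + 156 = 159)
E(B, z) = 1 (E(B, z) = 1 + ((z - z)*B)/4 = 1 + (0*B)/4 = 1 + (1/4)*0 = 1 + 0 = 1)
j(O) = (1 + O)*(21 + O) (j(O) = (O + 21)*(O + 1**2) = (21 + O)*(O + 1) = (21 + O)*(1 + O) = (1 + O)*(21 + O))
M(-148) - j(-88) = 159 - (21 + (-88)**2 + 22*(-88)) = 159 - (21 + 7744 - 1936) = 159 - 1*5829 = 159 - 5829 = -5670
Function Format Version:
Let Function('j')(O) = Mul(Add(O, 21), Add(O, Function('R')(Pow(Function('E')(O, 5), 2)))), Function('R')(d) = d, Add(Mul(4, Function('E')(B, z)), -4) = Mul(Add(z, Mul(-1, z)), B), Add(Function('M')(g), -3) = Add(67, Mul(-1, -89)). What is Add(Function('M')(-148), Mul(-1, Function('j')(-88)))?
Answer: -5670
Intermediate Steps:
Function('M')(g) = 159 (Function('M')(g) = Add(3, Add(67, Mul(-1, -89))) = Add(3, Add(67, 89)) = Add(3, 156) = 159)
Function('E')(B, z) = 1 (Function('E')(B, z) = Add(1, Mul(Rational(1, 4), Mul(Add(z, Mul(-1, z)), B))) = Add(1, Mul(Rational(1, 4), Mul(0, B))) = Add(1, Mul(Rational(1, 4), 0)) = Add(1, 0) = 1)
Function('j')(O) = Mul(Add(1, O), Add(21, O)) (Function('j')(O) = Mul(Add(O, 21), Add(O, Pow(1, 2))) = Mul(Add(21, O), Add(O, 1)) = Mul(Add(21, O), Add(1, O)) = Mul(Add(1, O), Add(21, O)))
Add(Function('M')(-148), Mul(-1, Function('j')(-88))) = Add(159, Mul(-1, Add(21, Pow(-88, 2), Mul(22, -88)))) = Add(159, Mul(-1, Add(21, 7744, -1936))) = Add(159, Mul(-1, 5829)) = Add(159, -5829) = -5670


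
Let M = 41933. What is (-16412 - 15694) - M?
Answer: -74039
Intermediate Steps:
(-16412 - 15694) - M = (-16412 - 15694) - 1*41933 = -32106 - 41933 = -74039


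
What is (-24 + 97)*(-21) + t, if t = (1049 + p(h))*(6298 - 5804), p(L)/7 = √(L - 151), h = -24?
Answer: 516673 + 17290*I*√7 ≈ 5.1667e+5 + 45745.0*I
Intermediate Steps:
p(L) = 7*√(-151 + L) (p(L) = 7*√(L - 151) = 7*√(-151 + L))
t = 518206 + 17290*I*√7 (t = (1049 + 7*√(-151 - 24))*(6298 - 5804) = (1049 + 7*√(-175))*494 = (1049 + 7*(5*I*√7))*494 = (1049 + 35*I*√7)*494 = 518206 + 17290*I*√7 ≈ 5.1821e+5 + 45745.0*I)
(-24 + 97)*(-21) + t = (-24 + 97)*(-21) + (518206 + 17290*I*√7) = 73*(-21) + (518206 + 17290*I*√7) = -1533 + (518206 + 17290*I*√7) = 516673 + 17290*I*√7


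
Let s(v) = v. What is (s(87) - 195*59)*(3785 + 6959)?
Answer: -122674992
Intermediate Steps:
(s(87) - 195*59)*(3785 + 6959) = (87 - 195*59)*(3785 + 6959) = (87 - 11505)*10744 = -11418*10744 = -122674992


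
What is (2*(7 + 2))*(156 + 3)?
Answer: 2862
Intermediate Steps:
(2*(7 + 2))*(156 + 3) = (2*9)*159 = 18*159 = 2862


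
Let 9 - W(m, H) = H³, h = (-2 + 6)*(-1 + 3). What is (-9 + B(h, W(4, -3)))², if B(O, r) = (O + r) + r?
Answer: 5041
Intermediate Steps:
h = 8 (h = 4*2 = 8)
W(m, H) = 9 - H³
B(O, r) = O + 2*r
(-9 + B(h, W(4, -3)))² = (-9 + (8 + 2*(9 - 1*(-3)³)))² = (-9 + (8 + 2*(9 - 1*(-27))))² = (-9 + (8 + 2*(9 + 27)))² = (-9 + (8 + 2*36))² = (-9 + (8 + 72))² = (-9 + 80)² = 71² = 5041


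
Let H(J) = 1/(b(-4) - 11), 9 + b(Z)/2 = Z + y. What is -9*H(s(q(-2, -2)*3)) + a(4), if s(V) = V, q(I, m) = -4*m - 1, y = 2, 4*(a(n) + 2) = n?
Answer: -8/11 ≈ -0.72727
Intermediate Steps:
a(n) = -2 + n/4
q(I, m) = -1 - 4*m
b(Z) = -14 + 2*Z (b(Z) = -18 + 2*(Z + 2) = -18 + 2*(2 + Z) = -18 + (4 + 2*Z) = -14 + 2*Z)
H(J) = -1/33 (H(J) = 1/((-14 + 2*(-4)) - 11) = 1/((-14 - 8) - 11) = 1/(-22 - 11) = 1/(-33) = -1/33)
-9*H(s(q(-2, -2)*3)) + a(4) = -9*(-1/33) + (-2 + (¼)*4) = 3/11 + (-2 + 1) = 3/11 - 1 = -8/11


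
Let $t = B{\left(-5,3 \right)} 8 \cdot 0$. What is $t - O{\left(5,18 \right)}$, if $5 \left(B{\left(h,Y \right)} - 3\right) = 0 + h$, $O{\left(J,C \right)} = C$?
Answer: $-18$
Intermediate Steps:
$B{\left(h,Y \right)} = 3 + \frac{h}{5}$ ($B{\left(h,Y \right)} = 3 + \frac{0 + h}{5} = 3 + \frac{h}{5}$)
$t = 0$ ($t = \left(3 + \frac{1}{5} \left(-5\right)\right) 8 \cdot 0 = \left(3 - 1\right) 8 \cdot 0 = 2 \cdot 8 \cdot 0 = 16 \cdot 0 = 0$)
$t - O{\left(5,18 \right)} = 0 - 18 = -18$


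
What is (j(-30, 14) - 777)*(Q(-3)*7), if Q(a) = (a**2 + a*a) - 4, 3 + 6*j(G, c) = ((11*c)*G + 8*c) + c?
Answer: -149597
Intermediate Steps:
j(G, c) = -1/2 + 3*c/2 + 11*G*c/6 (j(G, c) = -1/2 + (((11*c)*G + 8*c) + c)/6 = -1/2 + ((11*G*c + 8*c) + c)/6 = -1/2 + ((8*c + 11*G*c) + c)/6 = -1/2 + (9*c + 11*G*c)/6 = -1/2 + (3*c/2 + 11*G*c/6) = -1/2 + 3*c/2 + 11*G*c/6)
Q(a) = -4 + 2*a**2 (Q(a) = (a**2 + a**2) - 4 = 2*a**2 - 4 = -4 + 2*a**2)
(j(-30, 14) - 777)*(Q(-3)*7) = ((-1/2 + (3/2)*14 + (11/6)*(-30)*14) - 777)*((-4 + 2*(-3)**2)*7) = ((-1/2 + 21 - 770) - 777)*((-4 + 2*9)*7) = (-1499/2 - 777)*((-4 + 18)*7) = -21371*7 = -3053/2*98 = -149597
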